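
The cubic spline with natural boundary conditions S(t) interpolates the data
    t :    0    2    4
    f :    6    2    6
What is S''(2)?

3

Write m_i for S''(x_i). With h_i = 2, 2 and divided differences Δ_i = -2, 2, the continuity of S' gives the tridiagonal system
  2·m_0 + 8·m_1 + 2·m_2 = 6(Δ_1 - Δ_0) = 24
Natural end conditions: m_0 = m_2 = 0.
Hence m_0 = 0, m_1 = 3, m_2 = 0.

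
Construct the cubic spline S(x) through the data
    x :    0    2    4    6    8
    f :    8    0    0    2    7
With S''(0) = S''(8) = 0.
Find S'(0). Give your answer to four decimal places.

Put m_i = S'' at the i-th knot. Here h = (2, 2, 2, 2) and Δ = (-4, 0, 1, 5/2), so the interior equations h_(i-1)·m_(i-1) + 2(h_(i-1)+h_i)·m_i + h_i·m_(i+1) = 6(Δ_i − Δ_(i-1)) read
  2·m_0 + 8·m_1 + 2·m_2 = 6(Δ_1 - Δ_0) = 24
  2·m_1 + 8·m_2 + 2·m_3 = 6(Δ_2 - Δ_1) = 6
  2·m_2 + 8·m_3 + 2·m_4 = 6(Δ_3 - Δ_2) = 9
Natural end conditions: m_0 = m_4 = 0.
Hence m_0 = 0, m_1 = 345/112, m_2 = -9/28, m_3 = 135/112, m_4 = 0.
On [0, 2], S'(x) = b_0 + 2c_0·x + 3d_0·x² with b_0 = Δ_0 - h_0(2m_0 + m_1)/6 = -563/112, c_0 = m_0/2 = 0, d_0 = (m_1 - m_0)/(6h_0) = 115/448. So S'(0) = -563/112.

-5.0268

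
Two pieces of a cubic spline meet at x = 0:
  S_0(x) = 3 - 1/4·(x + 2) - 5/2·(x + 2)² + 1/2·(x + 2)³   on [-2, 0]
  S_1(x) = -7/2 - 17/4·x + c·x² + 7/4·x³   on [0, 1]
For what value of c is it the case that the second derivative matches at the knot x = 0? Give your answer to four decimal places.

S_0''(x) = -5 + 3·(x + 2), so S_0''(0) = 1. On the right, S_1''(0) = 2c, so c = 1/2.

0.5000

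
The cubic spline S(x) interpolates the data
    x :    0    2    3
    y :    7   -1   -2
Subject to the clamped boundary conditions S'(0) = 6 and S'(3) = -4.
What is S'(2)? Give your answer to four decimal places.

Let σ_i = S''(x_i). Step sizes h_i = 2, 1; slopes of the chords Δ_i = (y_(i+1) - y_i)/h_i = -4, -1.
  2·σ_0 + 6·σ_1 + 1·σ_2 = 6(Δ_1 - Δ_0) = 18
Clamped end conditions give two more equations: 2h_0·σ_0 + h_0·σ_1 = 6(Δ_0 - S'(0)) = -60 and h_1·σ_1 + 2h_1·σ_2 = 6(S'(3) - Δ_1) = -18.
Forward elimination and back-substitution give σ_0 = -64/3, σ_1 = 38/3, σ_2 = -46/3.
On [2, 3], S'(x) = b_1 + 2c_1·(x - 2) + 3d_1·(x - 2)² with b_1 = Δ_1 - h_1(2σ_1 + σ_2)/6 = -8/3, c_1 = σ_1/2 = 19/3, d_1 = (σ_2 - σ_1)/(6h_1) = -14/3. So S'(2) = -8/3.

-2.6667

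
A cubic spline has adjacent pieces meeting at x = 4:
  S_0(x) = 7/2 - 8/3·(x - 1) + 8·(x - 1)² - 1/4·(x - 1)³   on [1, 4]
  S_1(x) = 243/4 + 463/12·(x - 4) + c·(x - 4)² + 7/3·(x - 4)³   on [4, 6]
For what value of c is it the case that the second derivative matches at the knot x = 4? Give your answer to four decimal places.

5.7500

S_0''(x) = 16 - 3/2·(x - 1), so S_0''(4) = 23/2. On the right, S_1''(4) = 2c, so c = 23/4.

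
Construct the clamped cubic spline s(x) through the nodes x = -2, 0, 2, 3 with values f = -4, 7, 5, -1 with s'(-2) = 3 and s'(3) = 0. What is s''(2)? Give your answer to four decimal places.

-7.0435

Put M_i = s'' at the i-th knot. Here h = (2, 2, 1) and Δ = (11/2, -1, -6), so the interior equations h_(i-1)·M_(i-1) + 2(h_(i-1)+h_i)·M_i + h_i·M_(i+1) = 6(Δ_i − Δ_(i-1)) read
  2·M_0 + 8·M_1 + 2·M_2 = 6(Δ_1 - Δ_0) = -39
  2·M_1 + 6·M_2 + 1·M_3 = 6(Δ_2 - Δ_1) = -30
Clamped end conditions give two more equations: 2h_0·M_0 + h_0·M_1 = 6(Δ_0 - s'(-2)) = 15 and h_2·M_2 + 2h_2·M_3 = 6(s'(3) - Δ_2) = 36.
Hence M_0 = 279/46, M_1 = -213/46, M_2 = -162/23, M_3 = 495/23.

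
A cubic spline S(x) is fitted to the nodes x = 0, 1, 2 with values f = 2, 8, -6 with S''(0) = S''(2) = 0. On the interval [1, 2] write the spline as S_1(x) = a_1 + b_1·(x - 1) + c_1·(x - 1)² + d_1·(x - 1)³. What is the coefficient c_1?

-15

Let m_i = S''(x_i). Step sizes h_i = 1, 1; slopes of the chords Δ_i = (y_(i+1) - y_i)/h_i = 6, -14.
  1·m_0 + 4·m_1 + 1·m_2 = 6(Δ_1 - Δ_0) = -120
Natural end conditions: m_0 = m_2 = 0.
Solving: m_0 = 0, m_1 = -30, m_2 = 0.
On [1, 2], with S_1(x) = a_1 + b_1·(x - 1) + c_1·(x - 1)² + d_1·(x - 1)³: c_1 = m_1/2 = -15, d_1 = (m_2 - m_1)/(6h_1) = 5, b_1 = Δ_1 - h_1(2m_1 + m_2)/6 = -4.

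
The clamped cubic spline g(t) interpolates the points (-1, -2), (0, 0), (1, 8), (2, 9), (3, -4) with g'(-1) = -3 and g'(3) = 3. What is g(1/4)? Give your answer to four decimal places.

1.7422

Write M_i for g''(x_i). With h_i = 1, 1, 1, 1 and divided differences Δ_i = 2, 8, 1, -13, the continuity of g' gives the tridiagonal system
  1·M_0 + 4·M_1 + 1·M_2 = 6(Δ_1 - Δ_0) = 36
  1·M_1 + 4·M_2 + 1·M_3 = 6(Δ_2 - Δ_1) = -42
  1·M_2 + 4·M_3 + 1·M_4 = 6(Δ_3 - Δ_2) = -84
Clamped end conditions give two more equations: 2h_0·M_0 + h_0·M_1 = 6(Δ_0 - g'(-1)) = 30 and h_3·M_3 + 2h_3·M_4 = 6(g'(3) - Δ_3) = 96.
Hence M_0 = 81/7, M_1 = 48/7, M_2 = -3, M_3 = -258/7, M_4 = 465/7.
On [0, 1], g(t) = 0 + 87/14·t + 24/7·t² - 23/14·t³.
With t = 1/4: g(1/4) = 223/128.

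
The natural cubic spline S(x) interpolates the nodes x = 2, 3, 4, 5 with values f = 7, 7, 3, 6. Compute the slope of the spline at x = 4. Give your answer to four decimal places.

-1.2667

With σ_i denoting the second derivative at x_i, h_i = 1, 1, 1, and Δ_i = (y_(i+1) − y_i)/h_i = 0, -4, 3:
  1·σ_0 + 4·σ_1 + 1·σ_2 = 6(Δ_1 - Δ_0) = -24
  1·σ_1 + 4·σ_2 + 1·σ_3 = 6(Δ_2 - Δ_1) = 42
Natural end conditions: σ_0 = σ_3 = 0.
Solving the tridiagonal system: σ_0 = 0, σ_1 = -46/5, σ_2 = 64/5, σ_3 = 0.
On [4, 5], S'(x) = b_2 + 2c_2·(x - 4) + 3d_2·(x - 4)² with b_2 = Δ_2 - h_2(2σ_2 + σ_3)/6 = -19/15, c_2 = σ_2/2 = 32/5, d_2 = (σ_3 - σ_2)/(6h_2) = -32/15. So S'(4) = -19/15.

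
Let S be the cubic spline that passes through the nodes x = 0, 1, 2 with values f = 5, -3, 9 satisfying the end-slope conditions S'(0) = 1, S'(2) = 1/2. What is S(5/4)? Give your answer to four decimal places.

With m_i denoting the second derivative at x_i, h_i = 1, 1, and Δ_i = (y_(i+1) − y_i)/h_i = -8, 12:
  1·m_0 + 4·m_1 + 1·m_2 = 6(Δ_1 - Δ_0) = 120
Clamped end conditions give two more equations: 2h_0·m_0 + h_0·m_1 = 6(Δ_0 - S'(0)) = -54 and h_1·m_1 + 2h_1·m_2 = 6(S'(2) - Δ_1) = -69.
Hence m_0 = -229/4, m_1 = 121/2, m_2 = -259/4.
On [1, 2], S(x) = -3 + 21/8·(x - 1) + 121/4·(x - 1)² - 167/8·(x - 1)³.
With (x - 1) = 1/4: S(5/4) = -399/512.

-0.7793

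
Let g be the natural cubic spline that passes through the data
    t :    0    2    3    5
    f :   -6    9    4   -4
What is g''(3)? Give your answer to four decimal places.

Put M_i = g'' at the i-th knot. Here h = (2, 1, 2) and Δ = (15/2, -5, -4), so the interior equations h_(i-1)·M_(i-1) + 2(h_(i-1)+h_i)·M_i + h_i·M_(i+1) = 6(Δ_i − Δ_(i-1)) read
  2·M_0 + 6·M_1 + 1·M_2 = 6(Δ_1 - Δ_0) = -75
  1·M_1 + 6·M_2 + 2·M_3 = 6(Δ_2 - Δ_1) = 6
Natural end conditions: M_0 = M_3 = 0.
Forward elimination and back-substitution give M_0 = 0, M_1 = -456/35, M_2 = 111/35, M_3 = 0.

3.1714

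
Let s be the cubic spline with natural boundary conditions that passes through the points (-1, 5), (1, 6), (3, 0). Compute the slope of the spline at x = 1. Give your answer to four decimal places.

With M_i denoting the second derivative at x_i, h_i = 2, 2, and Δ_i = (y_(i+1) − y_i)/h_i = 1/2, -3:
  2·M_0 + 8·M_1 + 2·M_2 = 6(Δ_1 - Δ_0) = -21
Natural end conditions: M_0 = M_2 = 0.
Hence M_0 = 0, M_1 = -21/8, M_2 = 0.
On [1, 3], s'(x) = b_1 + 2c_1·(x - 1) + 3d_1·(x - 1)² with b_1 = Δ_1 - h_1(2M_1 + M_2)/6 = -5/4, c_1 = M_1/2 = -21/16, d_1 = (M_2 - M_1)/(6h_1) = 7/32. So s'(1) = -5/4.

-1.2500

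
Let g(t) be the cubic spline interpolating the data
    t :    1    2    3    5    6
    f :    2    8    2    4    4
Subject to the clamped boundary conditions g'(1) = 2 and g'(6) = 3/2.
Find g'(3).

Write M_i for g''(x_i). With h_i = 1, 1, 2, 1 and divided differences Δ_i = 6, -6, 1, 0, the continuity of g' gives the tridiagonal system
  1·M_0 + 4·M_1 + 1·M_2 = 6(Δ_1 - Δ_0) = -72
  1·M_1 + 6·M_2 + 2·M_3 = 6(Δ_2 - Δ_1) = 42
  2·M_2 + 6·M_3 + 1·M_4 = 6(Δ_3 - Δ_2) = -6
Clamped end conditions give two more equations: 2h_0·M_0 + h_0·M_1 = 6(Δ_0 - g'(1)) = 24 and h_3·M_3 + 2h_3·M_4 = 6(g'(6) - Δ_3) = 9.
Solving the tridiagonal system: M_0 = 26, M_1 = -28, M_2 = 14, M_3 = -7, M_4 = 8.
On [3, 5], g'(t) = b_2 + 2c_2·(t - 3) + 3d_2·(t - 3)² with b_2 = Δ_2 - h_2(2M_2 + M_3)/6 = -6, c_2 = M_2/2 = 7, d_2 = (M_3 - M_2)/(6h_2) = -7/4. So g'(3) = -6.

-6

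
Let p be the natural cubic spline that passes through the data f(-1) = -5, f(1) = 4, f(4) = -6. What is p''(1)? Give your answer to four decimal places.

With M_i denoting the second derivative at x_i, h_i = 2, 3, and Δ_i = (y_(i+1) − y_i)/h_i = 9/2, -10/3:
  2·M_0 + 10·M_1 + 3·M_2 = 6(Δ_1 - Δ_0) = -47
Natural end conditions: M_0 = M_2 = 0.
Forward elimination and back-substitution give M_0 = 0, M_1 = -47/10, M_2 = 0.

-4.7000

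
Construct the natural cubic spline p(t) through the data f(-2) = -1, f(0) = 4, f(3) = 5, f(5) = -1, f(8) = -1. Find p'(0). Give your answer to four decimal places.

2.0862

Let m_i = p''(x_i). Step sizes h_i = 2, 3, 2, 3; slopes of the chords Δ_i = (y_(i+1) - y_i)/h_i = 5/2, 1/3, -3, 0.
  2·m_0 + 10·m_1 + 3·m_2 = 6(Δ_1 - Δ_0) = -13
  3·m_1 + 10·m_2 + 2·m_3 = 6(Δ_2 - Δ_1) = -20
  2·m_2 + 10·m_3 + 3·m_4 = 6(Δ_3 - Δ_2) = 18
Natural end conditions: m_0 = m_4 = 0.
Hence m_0 = 0, m_1 = -18/29, m_2 = -197/87, m_3 = 196/87, m_4 = 0.
On [0, 3], p'(t) = b_1 + 2c_1·t + 3d_1·t² with b_1 = Δ_1 - h_1(2m_1 + m_2)/6 = 121/58, c_1 = m_1/2 = -9/29, d_1 = (m_2 - m_1)/(6h_1) = -143/1566. So p'(0) = 121/58.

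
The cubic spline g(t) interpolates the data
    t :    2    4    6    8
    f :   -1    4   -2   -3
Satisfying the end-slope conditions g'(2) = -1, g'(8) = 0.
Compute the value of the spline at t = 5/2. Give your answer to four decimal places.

Write M_i for g''(x_i). With h_i = 2, 2, 2 and divided differences Δ_i = 5/2, -3, -1/2, the continuity of g' gives the tridiagonal system
  2·M_0 + 8·M_1 + 2·M_2 = 6(Δ_1 - Δ_0) = -33
  2·M_1 + 8·M_2 + 2·M_3 = 6(Δ_2 - Δ_1) = 15
Clamped end conditions give two more equations: 2h_0·M_0 + h_0·M_1 = 6(Δ_0 - g'(2)) = 21 and h_2·M_2 + 2h_2·M_3 = 6(g'(8) - Δ_2) = 3.
Hence M_0 = 134/15, M_1 = -221/30, M_2 = 121/30, M_3 = -19/15.
On [2, 4], g(t) = -1 - 1·(t - 2) + 67/15·(t - 2)² - 163/120·(t - 2)³.
With (t - 2) = 1/2: g(5/2) = -177/320.

-0.5531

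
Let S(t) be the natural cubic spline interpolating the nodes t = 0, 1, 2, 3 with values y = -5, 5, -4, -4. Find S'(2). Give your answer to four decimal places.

Write σ_i for S''(x_i). With h_i = 1, 1, 1 and divided differences Δ_i = 10, -9, 0, the continuity of S' gives the tridiagonal system
  1·σ_0 + 4·σ_1 + 1·σ_2 = 6(Δ_1 - Δ_0) = -114
  1·σ_1 + 4·σ_2 + 1·σ_3 = 6(Δ_2 - Δ_1) = 54
Natural end conditions: σ_0 = σ_3 = 0.
Hence σ_0 = 0, σ_1 = -34, σ_2 = 22, σ_3 = 0.
On [2, 3], S'(t) = b_2 + 2c_2·(t - 2) + 3d_2·(t - 2)² with b_2 = Δ_2 - h_2(2σ_2 + σ_3)/6 = -22/3, c_2 = σ_2/2 = 11, d_2 = (σ_3 - σ_2)/(6h_2) = -11/3. So S'(2) = -22/3.

-7.3333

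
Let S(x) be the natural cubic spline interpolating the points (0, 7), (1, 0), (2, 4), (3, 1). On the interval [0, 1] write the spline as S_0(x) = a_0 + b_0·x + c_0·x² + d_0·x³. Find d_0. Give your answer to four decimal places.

Write M_i for S''(x_i). With h_i = 1, 1, 1 and divided differences Δ_i = -7, 4, -3, the continuity of S' gives the tridiagonal system
  1·M_0 + 4·M_1 + 1·M_2 = 6(Δ_1 - Δ_0) = 66
  1·M_1 + 4·M_2 + 1·M_3 = 6(Δ_2 - Δ_1) = -42
Natural end conditions: M_0 = M_3 = 0.
Solving: M_0 = 0, M_1 = 102/5, M_2 = -78/5, M_3 = 0.
On [0, 1], with S_0(x) = a_0 + b_0·x + c_0·x² + d_0·x³: c_0 = M_0/2 = 0, d_0 = (M_1 - M_0)/(6h_0) = 17/5, b_0 = Δ_0 - h_0(2M_0 + M_1)/6 = -52/5.

3.4000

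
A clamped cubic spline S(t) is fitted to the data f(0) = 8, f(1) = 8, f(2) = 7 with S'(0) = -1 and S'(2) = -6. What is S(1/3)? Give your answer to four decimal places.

Let m_i = S''(x_i). Step sizes h_i = 1, 1; slopes of the chords Δ_i = (y_(i+1) - y_i)/h_i = 0, -1.
  1·m_0 + 4·m_1 + 1·m_2 = 6(Δ_1 - Δ_0) = -6
Clamped end conditions give two more equations: 2h_0·m_0 + h_0·m_1 = 6(Δ_0 - S'(0)) = 6 and h_1·m_1 + 2h_1·m_2 = 6(S'(2) - Δ_1) = -30.
Solving: m_0 = 2, m_1 = 2, m_2 = -16.
On [0, 1], S(t) = 8 - 1·t + 1·t² + 0·t³.
With t = 1/3: S(1/3) = 70/9.

7.7778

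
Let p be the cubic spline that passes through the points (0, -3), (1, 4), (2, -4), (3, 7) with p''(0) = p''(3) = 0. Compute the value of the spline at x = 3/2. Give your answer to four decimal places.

With σ_i denoting the second derivative at x_i, h_i = 1, 1, 1, and Δ_i = (y_(i+1) − y_i)/h_i = 7, -8, 11:
  1·σ_0 + 4·σ_1 + 1·σ_2 = 6(Δ_1 - Δ_0) = -90
  1·σ_1 + 4·σ_2 + 1·σ_3 = 6(Δ_2 - Δ_1) = 114
Natural end conditions: σ_0 = σ_3 = 0.
Forward elimination and back-substitution give σ_0 = 0, σ_1 = -158/5, σ_2 = 182/5, σ_3 = 0.
On [1, 2], p(x) = 4 - 53/15·(x - 1) - 79/5·(x - 1)² + 34/3·(x - 1)³.
With (x - 1) = 1/2: p(3/2) = -3/10.

-0.3000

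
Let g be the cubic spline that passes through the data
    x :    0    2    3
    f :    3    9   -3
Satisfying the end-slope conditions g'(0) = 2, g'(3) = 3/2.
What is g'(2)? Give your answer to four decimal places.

Write σ_i for g''(x_i). With h_i = 2, 1 and divided differences Δ_i = 3, -12, the continuity of g' gives the tridiagonal system
  2·σ_0 + 6·σ_1 + 1·σ_2 = 6(Δ_1 - Δ_0) = -90
Clamped end conditions give two more equations: 2h_0·σ_0 + h_0·σ_1 = 6(Δ_0 - g'(0)) = 6 and h_1·σ_1 + 2h_1·σ_2 = 6(g'(3) - Δ_1) = 81.
Forward elimination and back-substitution give σ_0 = 49/3, σ_1 = -89/3, σ_2 = 166/3.
On [2, 3], g'(x) = b_1 + 2c_1·(x - 2) + 3d_1·(x - 2)² with b_1 = Δ_1 - h_1(2σ_1 + σ_2)/6 = -34/3, c_1 = σ_1/2 = -89/6, d_1 = (σ_2 - σ_1)/(6h_1) = 85/6. So g'(2) = -34/3.

-11.3333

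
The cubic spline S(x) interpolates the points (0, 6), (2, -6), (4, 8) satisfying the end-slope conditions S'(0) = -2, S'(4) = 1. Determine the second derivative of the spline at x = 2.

Let M_i = S''(x_i). Step sizes h_i = 2, 2; slopes of the chords Δ_i = (y_(i+1) - y_i)/h_i = -6, 7.
  2·M_0 + 8·M_1 + 2·M_2 = 6(Δ_1 - Δ_0) = 78
Clamped end conditions give two more equations: 2h_0·M_0 + h_0·M_1 = 6(Δ_0 - S'(0)) = -24 and h_1·M_1 + 2h_1·M_2 = 6(S'(4) - Δ_1) = -36.
Solving: M_0 = -15, M_1 = 18, M_2 = -18.

18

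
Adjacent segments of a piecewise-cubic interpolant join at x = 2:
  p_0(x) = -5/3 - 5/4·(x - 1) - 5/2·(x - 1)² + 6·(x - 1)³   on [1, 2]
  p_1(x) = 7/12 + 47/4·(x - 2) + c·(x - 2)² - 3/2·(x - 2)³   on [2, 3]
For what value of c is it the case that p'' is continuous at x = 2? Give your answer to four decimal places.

p_0''(x) = -5 + 36·(x - 1), so p_0''(2) = 31. On the right, p_1''(2) = 2c, so c = 31/2.

15.5000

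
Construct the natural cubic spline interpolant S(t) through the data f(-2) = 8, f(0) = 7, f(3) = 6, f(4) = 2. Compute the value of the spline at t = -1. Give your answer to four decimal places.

Let m_i = S''(x_i). Step sizes h_i = 2, 3, 1; slopes of the chords Δ_i = (y_(i+1) - y_i)/h_i = -1/2, -1/3, -4.
  2·m_0 + 10·m_1 + 3·m_2 = 6(Δ_1 - Δ_0) = 1
  3·m_1 + 8·m_2 + 1·m_3 = 6(Δ_2 - Δ_1) = -22
Natural end conditions: m_0 = m_3 = 0.
Solving the tridiagonal system: m_0 = 0, m_1 = 74/71, m_2 = -223/71, m_3 = 0.
On [-2, 0], S(t) = 8 - 361/426·(t + 2) + 0·(t + 2)² + 37/426·(t + 2)³.
With (t + 2) = 1: S(-1) = 514/71.

7.2394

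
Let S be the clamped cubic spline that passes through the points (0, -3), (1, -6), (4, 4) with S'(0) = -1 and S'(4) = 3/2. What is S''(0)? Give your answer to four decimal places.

With M_i denoting the second derivative at x_i, h_i = 1, 3, and Δ_i = (y_(i+1) − y_i)/h_i = -3, 10/3:
  1·M_0 + 8·M_1 + 3·M_2 = 6(Δ_1 - Δ_0) = 38
Clamped end conditions give two more equations: 2h_0·M_0 + h_0·M_1 = 6(Δ_0 - S'(0)) = -12 and h_1·M_1 + 2h_1·M_2 = 6(S'(4) - Δ_1) = -11.
Forward elimination and back-substitution give M_0 = -81/8, M_1 = 33/4, M_2 = -143/24.

-10.1250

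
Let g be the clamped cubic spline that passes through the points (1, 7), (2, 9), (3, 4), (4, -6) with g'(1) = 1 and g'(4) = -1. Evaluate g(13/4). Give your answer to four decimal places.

0.9281

With σ_i denoting the second derivative at x_i, h_i = 1, 1, 1, and Δ_i = (y_(i+1) − y_i)/h_i = 2, -5, -10:
  1·σ_0 + 4·σ_1 + 1·σ_2 = 6(Δ_1 - Δ_0) = -42
  1·σ_1 + 4·σ_2 + 1·σ_3 = 6(Δ_2 - Δ_1) = -30
Clamped end conditions give two more equations: 2h_0·σ_0 + h_0·σ_1 = 6(Δ_0 - g'(1)) = 6 and h_2·σ_2 + 2h_2·σ_3 = 6(g'(4) - Δ_2) = 54.
Solving: σ_0 = 112/15, σ_1 = -134/15, σ_2 = -206/15, σ_3 = 508/15.
On [3, 4], g(t) = 4 - 166/15·(t - 3) - 103/15·(t - 3)² + 119/15·(t - 3)³.
With (t - 3) = 1/4: g(13/4) = 297/320.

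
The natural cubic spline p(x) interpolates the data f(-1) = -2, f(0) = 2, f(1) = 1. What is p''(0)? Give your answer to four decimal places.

Let M_i = p''(x_i). Step sizes h_i = 1, 1; slopes of the chords Δ_i = (y_(i+1) - y_i)/h_i = 4, -1.
  1·M_0 + 4·M_1 + 1·M_2 = 6(Δ_1 - Δ_0) = -30
Natural end conditions: M_0 = M_2 = 0.
Solving the tridiagonal system: M_0 = 0, M_1 = -15/2, M_2 = 0.

-7.5000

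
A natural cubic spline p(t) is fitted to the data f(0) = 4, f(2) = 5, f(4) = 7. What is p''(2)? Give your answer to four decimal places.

0.3750

Put σ_i = p'' at the i-th knot. Here h = (2, 2) and Δ = (1/2, 1), so the interior equations h_(i-1)·σ_(i-1) + 2(h_(i-1)+h_i)·σ_i + h_i·σ_(i+1) = 6(Δ_i − Δ_(i-1)) read
  2·σ_0 + 8·σ_1 + 2·σ_2 = 6(Δ_1 - Δ_0) = 3
Natural end conditions: σ_0 = σ_2 = 0.
Hence σ_0 = 0, σ_1 = 3/8, σ_2 = 0.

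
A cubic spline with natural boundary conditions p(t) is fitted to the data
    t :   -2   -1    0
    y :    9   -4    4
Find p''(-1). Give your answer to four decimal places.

Put M_i = p'' at the i-th knot. Here h = (1, 1) and Δ = (-13, 8), so the interior equations h_(i-1)·M_(i-1) + 2(h_(i-1)+h_i)·M_i + h_i·M_(i+1) = 6(Δ_i − Δ_(i-1)) read
  1·M_0 + 4·M_1 + 1·M_2 = 6(Δ_1 - Δ_0) = 126
Natural end conditions: M_0 = M_2 = 0.
Forward elimination and back-substitution give M_0 = 0, M_1 = 63/2, M_2 = 0.

31.5000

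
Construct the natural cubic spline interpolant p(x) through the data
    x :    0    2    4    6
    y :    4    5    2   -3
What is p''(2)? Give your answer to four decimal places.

With σ_i denoting the second derivative at x_i, h_i = 2, 2, 2, and Δ_i = (y_(i+1) − y_i)/h_i = 1/2, -3/2, -5/2:
  2·σ_0 + 8·σ_1 + 2·σ_2 = 6(Δ_1 - Δ_0) = -12
  2·σ_1 + 8·σ_2 + 2·σ_3 = 6(Δ_2 - Δ_1) = -6
Natural end conditions: σ_0 = σ_3 = 0.
Forward elimination and back-substitution give σ_0 = 0, σ_1 = -7/5, σ_2 = -2/5, σ_3 = 0.

-1.4000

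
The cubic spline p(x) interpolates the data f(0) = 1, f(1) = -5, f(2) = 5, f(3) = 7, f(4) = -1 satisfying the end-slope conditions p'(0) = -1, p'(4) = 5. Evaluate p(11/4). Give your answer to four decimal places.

8.3984

With M_i denoting the second derivative at x_i, h_i = 1, 1, 1, 1, and Δ_i = (y_(i+1) − y_i)/h_i = -6, 10, 2, -8:
  1·M_0 + 4·M_1 + 1·M_2 = 6(Δ_1 - Δ_0) = 96
  1·M_1 + 4·M_2 + 1·M_3 = 6(Δ_2 - Δ_1) = -48
  1·M_2 + 4·M_3 + 1·M_4 = 6(Δ_3 - Δ_2) = -60
Clamped end conditions give two more equations: 2h_0·M_0 + h_0·M_1 = 6(Δ_0 - p'(0)) = -30 and h_3·M_3 + 2h_3·M_4 = 6(p'(4) - Δ_3) = 78.
Solving: M_0 = -33, M_1 = 36, M_2 = -15, M_3 = -24, M_4 = 51.
On [2, 3], p(x) = 5 + 11·(x - 2) - 15/2·(x - 2)² - 3/2·(x - 2)³.
With (x - 2) = 3/4: p(11/4) = 1075/128.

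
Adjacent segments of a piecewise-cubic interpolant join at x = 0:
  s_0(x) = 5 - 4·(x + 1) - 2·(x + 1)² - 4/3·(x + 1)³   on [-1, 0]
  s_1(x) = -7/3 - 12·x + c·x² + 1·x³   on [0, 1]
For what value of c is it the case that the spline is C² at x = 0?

s_0''(x) = -4 - 8·(x + 1), so s_0''(0) = -12. On the right, s_1''(0) = 2c, so c = -6.

-6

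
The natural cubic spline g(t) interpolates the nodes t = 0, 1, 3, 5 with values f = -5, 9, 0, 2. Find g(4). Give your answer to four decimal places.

Write M_i for g''(x_i). With h_i = 1, 2, 2 and divided differences Δ_i = 14, -9/2, 1, the continuity of g' gives the tridiagonal system
  1·M_0 + 6·M_1 + 2·M_2 = 6(Δ_1 - Δ_0) = -111
  2·M_1 + 8·M_2 + 2·M_3 = 6(Δ_2 - Δ_1) = 33
Natural end conditions: M_0 = M_3 = 0.
Hence M_0 = 0, M_1 = -477/22, M_2 = 105/11, M_3 = 0.
On [3, 5], g(t) = 0 - 59/11·(t - 3) + 105/22·(t - 3)² - 35/44·(t - 3)³.
With (t - 3) = 1: g(4) = -61/44.

-1.3864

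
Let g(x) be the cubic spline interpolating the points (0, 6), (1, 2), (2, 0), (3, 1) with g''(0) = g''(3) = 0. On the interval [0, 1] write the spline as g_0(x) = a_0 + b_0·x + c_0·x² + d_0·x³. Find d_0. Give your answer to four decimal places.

Let M_i = g''(x_i). Step sizes h_i = 1, 1, 1; slopes of the chords Δ_i = (y_(i+1) - y_i)/h_i = -4, -2, 1.
  1·M_0 + 4·M_1 + 1·M_2 = 6(Δ_1 - Δ_0) = 12
  1·M_1 + 4·M_2 + 1·M_3 = 6(Δ_2 - Δ_1) = 18
Natural end conditions: M_0 = M_3 = 0.
Hence M_0 = 0, M_1 = 2, M_2 = 4, M_3 = 0.
On [0, 1], with g_0(x) = a_0 + b_0·x + c_0·x² + d_0·x³: c_0 = M_0/2 = 0, d_0 = (M_1 - M_0)/(6h_0) = 1/3, b_0 = Δ_0 - h_0(2M_0 + M_1)/6 = -13/3.

0.3333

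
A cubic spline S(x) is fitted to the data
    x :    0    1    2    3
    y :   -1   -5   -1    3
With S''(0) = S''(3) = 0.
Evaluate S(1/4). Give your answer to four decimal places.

Put m_i = S'' at the i-th knot. Here h = (1, 1, 1) and Δ = (-4, 4, 4), so the interior equations h_(i-1)·m_(i-1) + 2(h_(i-1)+h_i)·m_i + h_i·m_(i+1) = 6(Δ_i − Δ_(i-1)) read
  1·m_0 + 4·m_1 + 1·m_2 = 6(Δ_1 - Δ_0) = 48
  1·m_1 + 4·m_2 + 1·m_3 = 6(Δ_2 - Δ_1) = 0
Natural end conditions: m_0 = m_3 = 0.
Solving: m_0 = 0, m_1 = 64/5, m_2 = -16/5, m_3 = 0.
On [0, 1], S(x) = -1 - 92/15·x + 0·x² + 32/15·x³.
With x = 1/4: S(1/4) = -5/2.

-2.5000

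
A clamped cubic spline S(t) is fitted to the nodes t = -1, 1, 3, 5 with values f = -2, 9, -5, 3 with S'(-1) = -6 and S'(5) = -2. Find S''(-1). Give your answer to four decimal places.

With σ_i denoting the second derivative at x_i, h_i = 2, 2, 2, and Δ_i = (y_(i+1) − y_i)/h_i = 11/2, -7, 4:
  2·σ_0 + 8·σ_1 + 2·σ_2 = 6(Δ_1 - Δ_0) = -75
  2·σ_1 + 8·σ_2 + 2·σ_3 = 6(Δ_2 - Δ_1) = 66
Clamped end conditions give two more equations: 2h_0·σ_0 + h_0·σ_1 = 6(Δ_0 - S'(-1)) = 69 and h_2·σ_2 + 2h_2·σ_3 = 6(S'(5) - Δ_2) = -36.
Hence σ_0 = 829/30, σ_1 = -623/30, σ_2 = 269/15, σ_3 = -539/30.

27.6333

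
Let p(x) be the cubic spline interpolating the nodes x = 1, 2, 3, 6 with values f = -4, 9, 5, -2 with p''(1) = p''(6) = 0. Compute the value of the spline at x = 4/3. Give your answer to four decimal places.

Write σ_i for p''(x_i). With h_i = 1, 1, 3 and divided differences Δ_i = 13, -4, -7/3, the continuity of p' gives the tridiagonal system
  1·σ_0 + 4·σ_1 + 1·σ_2 = 6(Δ_1 - Δ_0) = -102
  1·σ_1 + 8·σ_2 + 3·σ_3 = 6(Δ_2 - Δ_1) = 10
Natural end conditions: σ_0 = σ_3 = 0.
Forward elimination and back-substitution give σ_0 = 0, σ_1 = -826/31, σ_2 = 142/31, σ_3 = 0.
On [1, 2], p(x) = -4 + 1622/93·(x - 1) + 0·(x - 1)² - 413/93·(x - 1)³.
With (x - 1) = 1/3: p(4/3) = 4141/2511.

1.6491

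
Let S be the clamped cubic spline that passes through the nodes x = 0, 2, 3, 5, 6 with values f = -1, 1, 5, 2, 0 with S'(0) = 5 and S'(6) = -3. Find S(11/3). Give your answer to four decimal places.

Write M_i for S''(x_i). With h_i = 2, 1, 2, 1 and divided differences Δ_i = 1, 4, -3/2, -2, the continuity of S' gives the tridiagonal system
  2·M_0 + 6·M_1 + 1·M_2 = 6(Δ_1 - Δ_0) = 18
  1·M_1 + 6·M_2 + 2·M_3 = 6(Δ_2 - Δ_1) = -33
  2·M_2 + 6·M_3 + 1·M_4 = 6(Δ_3 - Δ_2) = -3
Clamped end conditions give two more equations: 2h_0·M_0 + h_0·M_1 = 6(Δ_0 - S'(0)) = -24 and h_3·M_3 + 2h_3·M_4 = 6(S'(6) - Δ_3) = -6.
Forward elimination and back-substitution give M_0 = -1817/186, M_1 = 701/93, M_2 = -715/93, M_3 = 260/93, M_4 = -409/93.
On [3, 5], S(x) = 5 + 167/62·(x - 3) - 715/186·(x - 3)² + 325/372·(x - 3)³.
With (x - 3) = 2/3: S(11/3) = 13424/2511.

5.3461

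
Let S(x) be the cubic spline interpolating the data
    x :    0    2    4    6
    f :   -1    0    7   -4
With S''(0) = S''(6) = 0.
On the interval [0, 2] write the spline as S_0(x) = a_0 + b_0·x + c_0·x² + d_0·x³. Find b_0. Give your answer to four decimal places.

Let M_i = S''(x_i). Step sizes h_i = 2, 2, 2; slopes of the chords Δ_i = (y_(i+1) - y_i)/h_i = 1/2, 7/2, -11/2.
  2·M_0 + 8·M_1 + 2·M_2 = 6(Δ_1 - Δ_0) = 18
  2·M_1 + 8·M_2 + 2·M_3 = 6(Δ_2 - Δ_1) = -54
Natural end conditions: M_0 = M_3 = 0.
Forward elimination and back-substitution give M_0 = 0, M_1 = 21/5, M_2 = -39/5, M_3 = 0.
On [0, 2], with S_0(x) = a_0 + b_0·x + c_0·x² + d_0·x³: c_0 = M_0/2 = 0, d_0 = (M_1 - M_0)/(6h_0) = 7/20, b_0 = Δ_0 - h_0(2M_0 + M_1)/6 = -9/10.

-0.9000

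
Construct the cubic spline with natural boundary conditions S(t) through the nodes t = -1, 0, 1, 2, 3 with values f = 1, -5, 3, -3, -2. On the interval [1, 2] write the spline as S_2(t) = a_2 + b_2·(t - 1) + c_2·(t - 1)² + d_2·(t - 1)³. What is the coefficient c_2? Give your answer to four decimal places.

-16.5000

With σ_i denoting the second derivative at x_i, h_i = 1, 1, 1, 1, and Δ_i = (y_(i+1) − y_i)/h_i = -6, 8, -6, 1:
  1·σ_0 + 4·σ_1 + 1·σ_2 = 6(Δ_1 - Δ_0) = 84
  1·σ_1 + 4·σ_2 + 1·σ_3 = 6(Δ_2 - Δ_1) = -84
  1·σ_2 + 4·σ_3 + 1·σ_4 = 6(Δ_3 - Δ_2) = 42
Natural end conditions: σ_0 = σ_4 = 0.
Hence σ_0 = 0, σ_1 = 117/4, σ_2 = -33, σ_3 = 75/4, σ_4 = 0.
On [1, 2], with S_2(t) = a_2 + b_2·(t - 1) + c_2·(t - 1)² + d_2·(t - 1)³: c_2 = σ_2/2 = -33/2, d_2 = (σ_3 - σ_2)/(6h_2) = 69/8, b_2 = Δ_2 - h_2(2σ_2 + σ_3)/6 = 15/8.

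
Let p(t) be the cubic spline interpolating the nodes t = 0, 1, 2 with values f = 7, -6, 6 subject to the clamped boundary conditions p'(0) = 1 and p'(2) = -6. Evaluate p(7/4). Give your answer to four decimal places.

Put m_i = p'' at the i-th knot. Here h = (1, 1) and Δ = (-13, 12), so the interior equations h_(i-1)·m_(i-1) + 2(h_(i-1)+h_i)·m_i + h_i·m_(i+1) = 6(Δ_i − Δ_(i-1)) read
  1·m_0 + 4·m_1 + 1·m_2 = 6(Δ_1 - Δ_0) = 150
Clamped end conditions give two more equations: 2h_0·m_0 + h_0·m_1 = 6(Δ_0 - p'(0)) = -84 and h_1·m_1 + 2h_1·m_2 = 6(p'(2) - Δ_1) = -108.
Forward elimination and back-substitution give m_0 = -83, m_1 = 82, m_2 = -95.
On [1, 2], p(t) = -6 + 1/2·(t - 1) + 41·(t - 1)² - 59/2·(t - 1)³.
With (t - 1) = 3/4: p(7/4) = 639/128.

4.9922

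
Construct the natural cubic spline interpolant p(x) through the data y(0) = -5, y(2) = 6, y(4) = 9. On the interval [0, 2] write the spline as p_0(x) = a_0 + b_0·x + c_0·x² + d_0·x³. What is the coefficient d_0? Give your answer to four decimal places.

-0.2500

Write M_i for p''(x_i). With h_i = 2, 2 and divided differences Δ_i = 11/2, 3/2, the continuity of p' gives the tridiagonal system
  2·M_0 + 8·M_1 + 2·M_2 = 6(Δ_1 - Δ_0) = -24
Natural end conditions: M_0 = M_2 = 0.
Solving the tridiagonal system: M_0 = 0, M_1 = -3, M_2 = 0.
On [0, 2], with p_0(x) = a_0 + b_0·x + c_0·x² + d_0·x³: c_0 = M_0/2 = 0, d_0 = (M_1 - M_0)/(6h_0) = -1/4, b_0 = Δ_0 - h_0(2M_0 + M_1)/6 = 13/2.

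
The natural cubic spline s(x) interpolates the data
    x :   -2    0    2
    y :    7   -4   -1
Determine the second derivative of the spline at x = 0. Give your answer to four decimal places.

5.2500

Write σ_i for s''(x_i). With h_i = 2, 2 and divided differences Δ_i = -11/2, 3/2, the continuity of s' gives the tridiagonal system
  2·σ_0 + 8·σ_1 + 2·σ_2 = 6(Δ_1 - Δ_0) = 42
Natural end conditions: σ_0 = σ_2 = 0.
Solving: σ_0 = 0, σ_1 = 21/4, σ_2 = 0.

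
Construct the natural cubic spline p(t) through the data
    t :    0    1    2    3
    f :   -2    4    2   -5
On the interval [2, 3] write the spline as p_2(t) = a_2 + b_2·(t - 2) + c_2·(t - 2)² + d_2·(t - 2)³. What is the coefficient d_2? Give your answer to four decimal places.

0.8000

Write σ_i for p''(x_i). With h_i = 1, 1, 1 and divided differences Δ_i = 6, -2, -7, the continuity of p' gives the tridiagonal system
  1·σ_0 + 4·σ_1 + 1·σ_2 = 6(Δ_1 - Δ_0) = -48
  1·σ_1 + 4·σ_2 + 1·σ_3 = 6(Δ_2 - Δ_1) = -30
Natural end conditions: σ_0 = σ_3 = 0.
Hence σ_0 = 0, σ_1 = -54/5, σ_2 = -24/5, σ_3 = 0.
On [2, 3], with p_2(t) = a_2 + b_2·(t - 2) + c_2·(t - 2)² + d_2·(t - 2)³: c_2 = σ_2/2 = -12/5, d_2 = (σ_3 - σ_2)/(6h_2) = 4/5, b_2 = Δ_2 - h_2(2σ_2 + σ_3)/6 = -27/5.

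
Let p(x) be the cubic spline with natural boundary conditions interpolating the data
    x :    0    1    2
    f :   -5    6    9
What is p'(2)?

1

Write σ_i for p''(x_i). With h_i = 1, 1 and divided differences Δ_i = 11, 3, the continuity of p' gives the tridiagonal system
  1·σ_0 + 4·σ_1 + 1·σ_2 = 6(Δ_1 - Δ_0) = -48
Natural end conditions: σ_0 = σ_2 = 0.
Solving the tridiagonal system: σ_0 = 0, σ_1 = -12, σ_2 = 0.
On [1, 2], p'(x) = b_1 + 2c_1·(x - 1) + 3d_1·(x - 1)² with b_1 = Δ_1 - h_1(2σ_1 + σ_2)/6 = 7, c_1 = σ_1/2 = -6, d_1 = (σ_2 - σ_1)/(6h_1) = 2. So p'(2) = 1.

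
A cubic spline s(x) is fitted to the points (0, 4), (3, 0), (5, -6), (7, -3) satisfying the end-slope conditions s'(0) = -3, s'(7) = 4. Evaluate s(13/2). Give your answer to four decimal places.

-4.7356

Let M_i = s''(x_i). Step sizes h_i = 3, 2, 2; slopes of the chords Δ_i = (y_(i+1) - y_i)/h_i = -4/3, -3, 3/2.
  3·M_0 + 10·M_1 + 2·M_2 = 6(Δ_1 - Δ_0) = -10
  2·M_1 + 8·M_2 + 2·M_3 = 6(Δ_2 - Δ_1) = 27
Clamped end conditions give two more equations: 2h_0·M_0 + h_0·M_1 = 6(Δ_0 - s'(0)) = 10 and h_2·M_2 + 2h_2·M_3 = 6(s'(7) - Δ_2) = 15.
Solving: M_0 = 329/111, M_1 = -96/37, M_2 = 261/74, M_3 = 147/74.
On [5, 7], s(x) = -6 - 56/37·(x - 5) + 261/148·(x - 5)² - 19/148·(x - 5)³.
With (x - 5) = 3/2: s(13/2) = -5607/1184.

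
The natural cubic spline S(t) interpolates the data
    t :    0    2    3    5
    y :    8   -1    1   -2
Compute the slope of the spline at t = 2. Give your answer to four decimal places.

0.3571

Write M_i for S''(x_i). With h_i = 2, 1, 2 and divided differences Δ_i = -9/2, 2, -3/2, the continuity of S' gives the tridiagonal system
  2·M_0 + 6·M_1 + 1·M_2 = 6(Δ_1 - Δ_0) = 39
  1·M_1 + 6·M_2 + 2·M_3 = 6(Δ_2 - Δ_1) = -21
Natural end conditions: M_0 = M_3 = 0.
Hence M_0 = 0, M_1 = 51/7, M_2 = -33/7, M_3 = 0.
On [2, 3], S'(t) = b_1 + 2c_1·(t - 2) + 3d_1·(t - 2)² with b_1 = Δ_1 - h_1(2M_1 + M_2)/6 = 5/14, c_1 = M_1/2 = 51/14, d_1 = (M_2 - M_1)/(6h_1) = -2. So S'(2) = 5/14.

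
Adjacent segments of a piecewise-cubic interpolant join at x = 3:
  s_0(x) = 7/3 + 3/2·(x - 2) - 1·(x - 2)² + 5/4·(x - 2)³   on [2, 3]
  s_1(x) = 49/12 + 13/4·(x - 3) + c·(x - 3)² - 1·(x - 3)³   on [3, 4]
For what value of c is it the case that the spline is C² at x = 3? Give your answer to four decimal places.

s_0''(x) = -2 + 15/2·(x - 2), so s_0''(3) = 11/2. On the right, s_1''(3) = 2c, so c = 11/4.

2.7500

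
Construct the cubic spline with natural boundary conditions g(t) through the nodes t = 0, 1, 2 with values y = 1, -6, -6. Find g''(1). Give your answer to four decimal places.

10.5000

With m_i denoting the second derivative at x_i, h_i = 1, 1, and Δ_i = (y_(i+1) − y_i)/h_i = -7, 0:
  1·m_0 + 4·m_1 + 1·m_2 = 6(Δ_1 - Δ_0) = 42
Natural end conditions: m_0 = m_2 = 0.
Forward elimination and back-substitution give m_0 = 0, m_1 = 21/2, m_2 = 0.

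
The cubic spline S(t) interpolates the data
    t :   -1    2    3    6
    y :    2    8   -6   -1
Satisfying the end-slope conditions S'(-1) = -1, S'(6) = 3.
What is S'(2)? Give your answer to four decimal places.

-10.5455

Let σ_i = S''(x_i). Step sizes h_i = 3, 1, 3; slopes of the chords Δ_i = (y_(i+1) - y_i)/h_i = 2, -14, 5/3.
  3·σ_0 + 8·σ_1 + 1·σ_2 = 6(Δ_1 - Δ_0) = -96
  1·σ_1 + 8·σ_2 + 3·σ_3 = 6(Δ_2 - Δ_1) = 94
Clamped end conditions give two more equations: 2h_0·σ_0 + h_0·σ_1 = 6(Δ_0 - S'(-1)) = 18 and h_2·σ_2 + 2h_2·σ_3 = 6(S'(6) - Δ_2) = 8.
Solving: σ_0 = 136/11, σ_1 = -206/11, σ_2 = 184/11, σ_3 = -232/33.
On [2, 3], S'(t) = b_1 + 2c_1·(t - 2) + 3d_1·(t - 2)² with b_1 = Δ_1 - h_1(2σ_1 + σ_2)/6 = -116/11, c_1 = σ_1/2 = -103/11, d_1 = (σ_2 - σ_1)/(6h_1) = 65/11. So S'(2) = -116/11.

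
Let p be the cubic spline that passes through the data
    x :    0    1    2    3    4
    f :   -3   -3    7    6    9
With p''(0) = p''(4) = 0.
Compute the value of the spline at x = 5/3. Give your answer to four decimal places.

4.1534

Write σ_i for p''(x_i). With h_i = 1, 1, 1, 1 and divided differences Δ_i = 0, 10, -1, 3, the continuity of p' gives the tridiagonal system
  1·σ_0 + 4·σ_1 + 1·σ_2 = 6(Δ_1 - Δ_0) = 60
  1·σ_1 + 4·σ_2 + 1·σ_3 = 6(Δ_2 - Δ_1) = -66
  1·σ_2 + 4·σ_3 + 1·σ_4 = 6(Δ_3 - Δ_2) = 24
Natural end conditions: σ_0 = σ_4 = 0.
Solving: σ_0 = 0, σ_1 = 297/14, σ_2 = -174/7, σ_3 = 171/14, σ_4 = 0.
On [1, 2], p(x) = -3 + 99/14·(x - 1) + 297/28·(x - 1)² - 215/28·(x - 1)³.
With (x - 1) = 2/3: p(5/3) = 785/189.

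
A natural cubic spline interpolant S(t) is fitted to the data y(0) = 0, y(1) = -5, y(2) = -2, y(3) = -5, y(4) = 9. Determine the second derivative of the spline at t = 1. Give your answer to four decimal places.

Put m_i = S'' at the i-th knot. Here h = (1, 1, 1, 1) and Δ = (-5, 3, -3, 14), so the interior equations h_(i-1)·m_(i-1) + 2(h_(i-1)+h_i)·m_i + h_i·m_(i+1) = 6(Δ_i − Δ_(i-1)) read
  1·m_0 + 4·m_1 + 1·m_2 = 6(Δ_1 - Δ_0) = 48
  1·m_1 + 4·m_2 + 1·m_3 = 6(Δ_2 - Δ_1) = -36
  1·m_2 + 4·m_3 + 1·m_4 = 6(Δ_3 - Δ_2) = 102
Natural end conditions: m_0 = m_4 = 0.
Solving: m_0 = 0, m_1 = 69/4, m_2 = -21, m_3 = 123/4, m_4 = 0.

17.2500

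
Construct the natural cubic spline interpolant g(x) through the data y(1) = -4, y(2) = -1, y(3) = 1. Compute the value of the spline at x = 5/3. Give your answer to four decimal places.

Let M_i = g''(x_i). Step sizes h_i = 1, 1; slopes of the chords Δ_i = (y_(i+1) - y_i)/h_i = 3, 2.
  1·M_0 + 4·M_1 + 1·M_2 = 6(Δ_1 - Δ_0) = -6
Natural end conditions: M_0 = M_2 = 0.
Solving the tridiagonal system: M_0 = 0, M_1 = -3/2, M_2 = 0.
On [1, 2], g(x) = -4 + 13/4·(x - 1) + 0·(x - 1)² - 1/4·(x - 1)³.
With (x - 1) = 2/3: g(5/3) = -103/54.

-1.9074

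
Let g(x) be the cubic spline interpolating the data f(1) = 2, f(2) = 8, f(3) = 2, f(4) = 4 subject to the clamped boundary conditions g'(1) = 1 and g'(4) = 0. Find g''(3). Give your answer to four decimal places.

Put M_i = g'' at the i-th knot. Here h = (1, 1, 1) and Δ = (6, -6, 2), so the interior equations h_(i-1)·M_(i-1) + 2(h_(i-1)+h_i)·M_i + h_i·M_(i+1) = 6(Δ_i − Δ_(i-1)) read
  1·M_0 + 4·M_1 + 1·M_2 = 6(Δ_1 - Δ_0) = -72
  1·M_1 + 4·M_2 + 1·M_3 = 6(Δ_2 - Δ_1) = 48
Clamped end conditions give two more equations: 2h_0·M_0 + h_0·M_1 = 6(Δ_0 - g'(1)) = 30 and h_2·M_2 + 2h_2·M_3 = 6(g'(4) - Δ_2) = -12.
Hence M_0 = 464/15, M_1 = -478/15, M_2 = 368/15, M_3 = -274/15.

24.5333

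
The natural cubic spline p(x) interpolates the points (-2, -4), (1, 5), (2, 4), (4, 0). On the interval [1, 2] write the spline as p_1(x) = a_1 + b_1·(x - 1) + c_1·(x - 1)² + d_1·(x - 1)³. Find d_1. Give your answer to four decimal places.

0.4043

With m_i denoting the second derivative at x_i, h_i = 3, 1, 2, and Δ_i = (y_(i+1) − y_i)/h_i = 3, -1, -2:
  3·m_0 + 8·m_1 + 1·m_2 = 6(Δ_1 - Δ_0) = -24
  1·m_1 + 6·m_2 + 2·m_3 = 6(Δ_2 - Δ_1) = -6
Natural end conditions: m_0 = m_3 = 0.
Hence m_0 = 0, m_1 = -138/47, m_2 = -24/47, m_3 = 0.
On [1, 2], with p_1(x) = a_1 + b_1·(x - 1) + c_1·(x - 1)² + d_1·(x - 1)³: c_1 = m_1/2 = -69/47, d_1 = (m_2 - m_1)/(6h_1) = 19/47, b_1 = Δ_1 - h_1(2m_1 + m_2)/6 = 3/47.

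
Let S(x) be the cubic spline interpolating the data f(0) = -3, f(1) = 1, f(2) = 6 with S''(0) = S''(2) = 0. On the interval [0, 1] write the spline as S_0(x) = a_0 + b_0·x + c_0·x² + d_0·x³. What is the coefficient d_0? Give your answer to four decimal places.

0.2500

Let M_i = S''(x_i). Step sizes h_i = 1, 1; slopes of the chords Δ_i = (y_(i+1) - y_i)/h_i = 4, 5.
  1·M_0 + 4·M_1 + 1·M_2 = 6(Δ_1 - Δ_0) = 6
Natural end conditions: M_0 = M_2 = 0.
Forward elimination and back-substitution give M_0 = 0, M_1 = 3/2, M_2 = 0.
On [0, 1], with S_0(x) = a_0 + b_0·x + c_0·x² + d_0·x³: c_0 = M_0/2 = 0, d_0 = (M_1 - M_0)/(6h_0) = 1/4, b_0 = Δ_0 - h_0(2M_0 + M_1)/6 = 15/4.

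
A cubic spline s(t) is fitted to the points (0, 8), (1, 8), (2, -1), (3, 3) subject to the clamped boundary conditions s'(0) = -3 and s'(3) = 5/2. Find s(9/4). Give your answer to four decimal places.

Let m_i = s''(x_i). Step sizes h_i = 1, 1, 1; slopes of the chords Δ_i = (y_(i+1) - y_i)/h_i = 0, -9, 4.
  1·m_0 + 4·m_1 + 1·m_2 = 6(Δ_1 - Δ_0) = -54
  1·m_1 + 4·m_2 + 1·m_3 = 6(Δ_2 - Δ_1) = 78
Clamped end conditions give two more equations: 2h_0·m_0 + h_0·m_1 = 6(Δ_0 - s'(0)) = 18 and h_2·m_2 + 2h_2·m_3 = 6(s'(3) - Δ_2) = -9.
Solving the tridiagonal system: m_0 = 337/15, m_1 = -404/15, m_2 = 469/15, m_3 = -302/15.
On [2, 3], s(t) = -1 - 46/15·(t - 2) + 469/30·(t - 2)² - 257/30·(t - 2)³.
With (t - 2) = 1/4: s(9/4) = -591/640.

-0.9234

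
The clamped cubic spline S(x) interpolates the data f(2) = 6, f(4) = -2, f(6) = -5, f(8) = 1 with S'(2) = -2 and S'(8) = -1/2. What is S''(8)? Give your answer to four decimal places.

-7.7000

Put σ_i = S'' at the i-th knot. Here h = (2, 2, 2) and Δ = (-4, -3/2, 3), so the interior equations h_(i-1)·σ_(i-1) + 2(h_(i-1)+h_i)·σ_i + h_i·σ_(i+1) = 6(Δ_i − Δ_(i-1)) read
  2·σ_0 + 8·σ_1 + 2·σ_2 = 6(Δ_1 - Δ_0) = 15
  2·σ_1 + 8·σ_2 + 2·σ_3 = 6(Δ_2 - Δ_1) = 27
Clamped end conditions give two more equations: 2h_0·σ_0 + h_0·σ_1 = 6(Δ_0 - S'(2)) = -12 and h_2·σ_2 + 2h_2·σ_3 = 6(S'(8) - Δ_2) = -21.
Solving: σ_0 = -19/5, σ_1 = 8/5, σ_2 = 49/10, σ_3 = -77/10.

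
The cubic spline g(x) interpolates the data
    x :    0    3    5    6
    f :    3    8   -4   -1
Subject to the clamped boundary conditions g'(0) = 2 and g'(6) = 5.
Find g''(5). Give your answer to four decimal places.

Let m_i = g''(x_i). Step sizes h_i = 3, 2, 1; slopes of the chords Δ_i = (y_(i+1) - y_i)/h_i = 5/3, -6, 3.
  3·m_0 + 10·m_1 + 2·m_2 = 6(Δ_1 - Δ_0) = -46
  2·m_1 + 6·m_2 + 1·m_3 = 6(Δ_2 - Δ_1) = 54
Clamped end conditions give two more equations: 2h_0·m_0 + h_0·m_1 = 6(Δ_0 - g'(0)) = -2 and h_2·m_2 + 2h_2·m_3 = 6(g'(6) - Δ_2) = 12.
Forward elimination and back-substitution give m_0 = 70/19, m_1 = -458/57, m_2 = 664/57, m_3 = 10/57.

11.6491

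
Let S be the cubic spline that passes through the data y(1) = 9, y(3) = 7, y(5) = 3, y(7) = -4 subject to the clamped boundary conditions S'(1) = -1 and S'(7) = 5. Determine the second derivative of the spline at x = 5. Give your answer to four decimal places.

Write σ_i for S''(x_i). With h_i = 2, 2, 2 and divided differences Δ_i = -1, -2, -7/2, the continuity of S' gives the tridiagonal system
  2·σ_0 + 8·σ_1 + 2·σ_2 = 6(Δ_1 - Δ_0) = -6
  2·σ_1 + 8·σ_2 + 2·σ_3 = 6(Δ_2 - Δ_1) = -9
Clamped end conditions give two more equations: 2h_0·σ_0 + h_0·σ_1 = 6(Δ_0 - S'(1)) = 0 and h_2·σ_2 + 2h_2·σ_3 = 6(S'(7) - Δ_2) = 51.
Hence σ_0 = -3/10, σ_1 = 3/5, σ_2 = -51/10, σ_3 = 153/10.

-5.1000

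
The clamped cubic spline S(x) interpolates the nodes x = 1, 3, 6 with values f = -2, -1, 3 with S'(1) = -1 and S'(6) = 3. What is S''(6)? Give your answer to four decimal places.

1.9667

Let m_i = S''(x_i). Step sizes h_i = 2, 3; slopes of the chords Δ_i = (y_(i+1) - y_i)/h_i = 1/2, 4/3.
  2·m_0 + 10·m_1 + 3·m_2 = 6(Δ_1 - Δ_0) = 5
Clamped end conditions give two more equations: 2h_0·m_0 + h_0·m_1 = 6(Δ_0 - S'(1)) = 9 and h_1·m_1 + 2h_1·m_2 = 6(S'(6) - Δ_1) = 10.
Solving: m_0 = 51/20, m_1 = -3/5, m_2 = 59/30.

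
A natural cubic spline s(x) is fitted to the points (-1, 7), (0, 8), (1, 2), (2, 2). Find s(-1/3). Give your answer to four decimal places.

8.5062

Let M_i = s''(x_i). Step sizes h_i = 1, 1, 1; slopes of the chords Δ_i = (y_(i+1) - y_i)/h_i = 1, -6, 0.
  1·M_0 + 4·M_1 + 1·M_2 = 6(Δ_1 - Δ_0) = -42
  1·M_1 + 4·M_2 + 1·M_3 = 6(Δ_2 - Δ_1) = 36
Natural end conditions: M_0 = M_3 = 0.
Solving the tridiagonal system: M_0 = 0, M_1 = -68/5, M_2 = 62/5, M_3 = 0.
On [-1, 0], s(x) = 7 + 49/15·(x + 1) + 0·(x + 1)² - 34/15·(x + 1)³.
With (x + 1) = 2/3: s(-1/3) = 689/81.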